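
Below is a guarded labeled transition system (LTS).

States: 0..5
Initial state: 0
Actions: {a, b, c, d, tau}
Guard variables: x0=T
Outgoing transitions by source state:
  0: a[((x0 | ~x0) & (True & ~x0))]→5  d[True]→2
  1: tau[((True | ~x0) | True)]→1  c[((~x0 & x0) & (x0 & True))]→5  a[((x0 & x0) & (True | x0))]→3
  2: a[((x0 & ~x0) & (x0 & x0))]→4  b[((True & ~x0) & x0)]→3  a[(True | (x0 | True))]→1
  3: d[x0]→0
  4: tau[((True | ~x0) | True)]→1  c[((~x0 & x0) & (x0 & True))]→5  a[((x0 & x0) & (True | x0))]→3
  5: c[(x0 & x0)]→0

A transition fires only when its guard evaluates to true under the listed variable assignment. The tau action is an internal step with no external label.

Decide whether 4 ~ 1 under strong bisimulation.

Refine partition for ~:
  round 0: {{0,1,2,3,4,5}}
  round 1: {{0,3},{1,4},{2},{5}}
  round 2: {{0},{1,4},{2},{3},{5}}
stable after 3 split(s): 5 block(s)
class of 4: {1,4}; class of 1: {1,4}

Answer: BISIMILAR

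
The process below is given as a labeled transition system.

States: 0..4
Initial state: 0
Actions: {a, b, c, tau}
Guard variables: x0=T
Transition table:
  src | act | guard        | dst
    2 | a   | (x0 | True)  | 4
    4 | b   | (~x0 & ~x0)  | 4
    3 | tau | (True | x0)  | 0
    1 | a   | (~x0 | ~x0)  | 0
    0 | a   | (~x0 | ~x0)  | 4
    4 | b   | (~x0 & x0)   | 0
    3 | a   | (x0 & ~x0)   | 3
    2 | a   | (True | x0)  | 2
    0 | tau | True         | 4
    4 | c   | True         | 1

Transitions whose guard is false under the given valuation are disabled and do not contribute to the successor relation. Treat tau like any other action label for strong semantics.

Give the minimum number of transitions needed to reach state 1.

Answer: 2

Working:
Breadth-first toward 1:
  depth 0: {0}
  depth 1: {4}
  depth 2: {1}
first hit 1 at d=2 via tau·c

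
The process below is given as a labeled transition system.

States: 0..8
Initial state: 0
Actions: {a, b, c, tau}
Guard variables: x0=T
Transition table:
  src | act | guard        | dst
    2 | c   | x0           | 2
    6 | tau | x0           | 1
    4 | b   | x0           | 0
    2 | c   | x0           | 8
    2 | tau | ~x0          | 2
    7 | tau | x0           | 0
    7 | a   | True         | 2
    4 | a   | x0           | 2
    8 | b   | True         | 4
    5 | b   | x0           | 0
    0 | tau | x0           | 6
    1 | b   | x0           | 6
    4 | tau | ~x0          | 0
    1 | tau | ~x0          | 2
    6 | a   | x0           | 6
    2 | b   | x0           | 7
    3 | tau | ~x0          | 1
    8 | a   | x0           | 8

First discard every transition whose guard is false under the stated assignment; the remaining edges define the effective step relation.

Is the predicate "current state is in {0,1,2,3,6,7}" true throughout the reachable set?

Answer: INVARIANT HOLDS

Analysis:
Allowed set {0,1,2,3,6,7}
R = {0,1,6}
  0: safe
  1: safe
  6: safe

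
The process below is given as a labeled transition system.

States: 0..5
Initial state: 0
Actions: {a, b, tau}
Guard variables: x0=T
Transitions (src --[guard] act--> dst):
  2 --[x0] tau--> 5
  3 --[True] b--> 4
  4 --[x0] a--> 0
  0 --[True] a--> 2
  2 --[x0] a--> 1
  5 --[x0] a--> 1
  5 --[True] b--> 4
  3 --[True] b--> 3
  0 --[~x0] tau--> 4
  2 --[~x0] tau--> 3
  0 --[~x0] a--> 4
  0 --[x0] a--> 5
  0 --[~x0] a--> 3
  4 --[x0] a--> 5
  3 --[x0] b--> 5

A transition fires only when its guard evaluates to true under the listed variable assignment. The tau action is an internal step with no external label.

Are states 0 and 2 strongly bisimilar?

Answer: NOT BISIMILAR

Trace:
Compute ~ classes (split until stable):
  π0 = {{0,1,2,3,4,5}}
  π1 = {{0,4},{1},{2},{3},{5}}
  π2 = {{0},{1},{2},{3},{4},{5}}
6 equivalence class(es) (converged in 3)
[0]={0}  [2]={2}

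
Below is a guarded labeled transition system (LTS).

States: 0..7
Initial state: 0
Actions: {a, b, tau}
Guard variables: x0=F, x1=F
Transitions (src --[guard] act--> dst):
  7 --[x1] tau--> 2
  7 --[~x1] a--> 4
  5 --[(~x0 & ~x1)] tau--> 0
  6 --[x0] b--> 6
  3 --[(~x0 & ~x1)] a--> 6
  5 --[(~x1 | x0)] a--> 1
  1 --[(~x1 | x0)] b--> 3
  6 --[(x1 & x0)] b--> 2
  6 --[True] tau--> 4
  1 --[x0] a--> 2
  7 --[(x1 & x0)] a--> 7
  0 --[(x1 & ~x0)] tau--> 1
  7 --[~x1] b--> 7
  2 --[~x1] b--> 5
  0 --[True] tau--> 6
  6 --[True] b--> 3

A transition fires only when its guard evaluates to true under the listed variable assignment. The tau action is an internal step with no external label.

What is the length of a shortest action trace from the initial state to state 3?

Breadth-first toward 3:
  Layer 0: {0}
  Layer 1: {6}
  Layer 2: {3,4}
first hit 3 at d=2 via tau·b

Answer: 2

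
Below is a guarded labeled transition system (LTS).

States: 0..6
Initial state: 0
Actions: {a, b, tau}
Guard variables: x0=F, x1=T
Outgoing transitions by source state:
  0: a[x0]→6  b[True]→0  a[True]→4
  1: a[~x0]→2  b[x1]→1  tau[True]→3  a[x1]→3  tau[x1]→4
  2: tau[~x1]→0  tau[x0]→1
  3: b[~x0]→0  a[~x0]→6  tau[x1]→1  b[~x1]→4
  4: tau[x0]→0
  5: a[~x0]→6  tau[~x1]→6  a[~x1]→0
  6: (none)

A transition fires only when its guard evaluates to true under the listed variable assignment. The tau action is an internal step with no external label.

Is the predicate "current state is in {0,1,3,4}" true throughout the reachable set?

Answer: INVARIANT HOLDS

Analysis:
Inv-set: {0,1,3,4}
Reach set: {0,4}
  0: safe
  4: safe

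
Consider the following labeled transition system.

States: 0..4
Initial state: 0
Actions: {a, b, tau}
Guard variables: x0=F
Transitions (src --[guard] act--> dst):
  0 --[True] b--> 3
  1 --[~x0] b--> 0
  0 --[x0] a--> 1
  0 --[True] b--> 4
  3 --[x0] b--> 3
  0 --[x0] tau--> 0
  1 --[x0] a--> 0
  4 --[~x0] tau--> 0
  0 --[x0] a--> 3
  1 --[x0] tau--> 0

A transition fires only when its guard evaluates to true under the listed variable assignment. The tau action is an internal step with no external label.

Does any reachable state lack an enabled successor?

R = {0,3,4}
  0: b→3  b→4  [2 out]
  3: ∅  [no exit]
  4: tau→0  [1 out]
witness 3: b

Answer: DEADLOCK at state 3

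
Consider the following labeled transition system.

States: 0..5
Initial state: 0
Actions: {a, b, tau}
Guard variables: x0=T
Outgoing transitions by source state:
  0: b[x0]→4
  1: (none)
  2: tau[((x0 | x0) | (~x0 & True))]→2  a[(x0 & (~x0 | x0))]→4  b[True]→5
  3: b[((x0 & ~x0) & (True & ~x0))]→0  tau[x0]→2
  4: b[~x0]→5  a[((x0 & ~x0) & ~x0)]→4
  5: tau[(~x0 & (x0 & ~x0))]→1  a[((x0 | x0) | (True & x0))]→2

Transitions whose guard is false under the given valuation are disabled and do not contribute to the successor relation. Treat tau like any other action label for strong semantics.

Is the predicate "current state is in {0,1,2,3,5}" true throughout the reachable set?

Safe = {0,1,2,3,5}
R = {0,4}
  0: ok
  4: outside
witness against invariant: b → 4

Answer: INVARIANT VIOLATED at state 4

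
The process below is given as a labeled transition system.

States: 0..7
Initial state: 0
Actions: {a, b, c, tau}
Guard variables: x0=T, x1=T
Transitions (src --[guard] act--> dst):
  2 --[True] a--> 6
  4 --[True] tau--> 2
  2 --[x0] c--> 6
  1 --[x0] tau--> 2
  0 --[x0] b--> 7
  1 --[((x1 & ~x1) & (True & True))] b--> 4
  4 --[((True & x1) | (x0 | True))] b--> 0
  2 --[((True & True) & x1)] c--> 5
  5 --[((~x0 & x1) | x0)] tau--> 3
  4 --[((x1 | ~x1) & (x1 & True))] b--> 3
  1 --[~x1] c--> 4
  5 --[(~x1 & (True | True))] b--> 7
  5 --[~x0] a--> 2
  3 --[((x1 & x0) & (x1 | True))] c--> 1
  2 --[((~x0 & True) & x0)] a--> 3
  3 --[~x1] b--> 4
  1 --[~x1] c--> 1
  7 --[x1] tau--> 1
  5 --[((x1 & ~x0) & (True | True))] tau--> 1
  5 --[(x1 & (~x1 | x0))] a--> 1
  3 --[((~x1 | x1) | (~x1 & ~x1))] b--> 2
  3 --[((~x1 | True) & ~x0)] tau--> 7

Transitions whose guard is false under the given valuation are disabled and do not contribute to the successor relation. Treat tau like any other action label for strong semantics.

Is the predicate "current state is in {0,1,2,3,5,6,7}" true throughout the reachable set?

Answer: INVARIANT HOLDS

Analysis:
Allowed set {0,1,2,3,5,6,7}
Reach set: {0,1,2,3,5,6,7}
  0: ✓
  1: ✓
  2: ✓
  3: ✓
  5: ✓
  6: ✓
  7: ✓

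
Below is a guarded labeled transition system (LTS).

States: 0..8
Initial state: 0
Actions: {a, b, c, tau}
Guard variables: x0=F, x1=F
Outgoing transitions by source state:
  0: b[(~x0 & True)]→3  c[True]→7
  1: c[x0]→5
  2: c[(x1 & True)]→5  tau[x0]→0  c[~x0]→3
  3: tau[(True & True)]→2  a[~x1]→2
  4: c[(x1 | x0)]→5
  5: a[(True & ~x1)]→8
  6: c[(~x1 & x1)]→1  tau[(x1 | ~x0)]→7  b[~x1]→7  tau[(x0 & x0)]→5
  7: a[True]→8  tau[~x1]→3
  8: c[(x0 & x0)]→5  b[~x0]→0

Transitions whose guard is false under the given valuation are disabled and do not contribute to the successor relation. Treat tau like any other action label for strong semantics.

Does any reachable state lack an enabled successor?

Answer: DEADLOCK-FREE

Working:
Reachable = {0,2,3,7,8}
  0: b→3  c→7  [2 exit(s)]
  2: c→3  [1 exit(s)]
  3: a→2  tau→2  [2 exit(s)]
  7: a→8  tau→3  [2 exit(s)]
  8: b→0  [1 exit(s)]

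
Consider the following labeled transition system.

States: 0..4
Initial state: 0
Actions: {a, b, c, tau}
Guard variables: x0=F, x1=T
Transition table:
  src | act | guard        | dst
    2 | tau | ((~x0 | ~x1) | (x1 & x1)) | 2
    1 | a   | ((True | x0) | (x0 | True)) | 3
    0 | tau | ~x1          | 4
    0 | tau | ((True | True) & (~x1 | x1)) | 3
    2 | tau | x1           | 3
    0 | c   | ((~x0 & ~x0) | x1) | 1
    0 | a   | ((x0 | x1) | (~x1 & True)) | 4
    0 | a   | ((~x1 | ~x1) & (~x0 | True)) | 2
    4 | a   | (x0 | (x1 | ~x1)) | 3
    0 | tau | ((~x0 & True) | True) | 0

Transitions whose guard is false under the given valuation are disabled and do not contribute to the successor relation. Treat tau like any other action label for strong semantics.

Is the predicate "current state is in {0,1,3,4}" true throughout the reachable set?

Answer: INVARIANT HOLDS

Analysis:
Allowed set {0,1,3,4}
Reach set: {0,1,3,4}
  0: safe
  1: safe
  3: safe
  4: safe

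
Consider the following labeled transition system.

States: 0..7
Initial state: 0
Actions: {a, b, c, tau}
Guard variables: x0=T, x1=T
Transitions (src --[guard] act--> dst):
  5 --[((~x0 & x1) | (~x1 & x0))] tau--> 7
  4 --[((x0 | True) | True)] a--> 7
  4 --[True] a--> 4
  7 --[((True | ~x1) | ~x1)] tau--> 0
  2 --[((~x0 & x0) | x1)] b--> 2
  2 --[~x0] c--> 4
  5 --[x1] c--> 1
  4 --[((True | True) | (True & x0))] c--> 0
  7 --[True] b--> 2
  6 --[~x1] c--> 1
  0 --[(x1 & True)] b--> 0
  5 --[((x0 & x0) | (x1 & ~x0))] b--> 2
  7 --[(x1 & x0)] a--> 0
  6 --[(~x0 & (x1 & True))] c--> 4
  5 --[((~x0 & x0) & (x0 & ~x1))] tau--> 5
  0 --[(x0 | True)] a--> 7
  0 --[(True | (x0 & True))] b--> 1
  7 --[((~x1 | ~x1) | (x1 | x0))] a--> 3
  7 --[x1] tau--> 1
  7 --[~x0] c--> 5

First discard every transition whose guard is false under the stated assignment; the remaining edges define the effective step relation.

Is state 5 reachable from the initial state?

Answer: UNREACHABLE

Working:
After dropping false guards: 14 live edges.
L0 = {0}
L1 = {1,7}  cumulative {0,1,7}
L2 = {2,3}  cumulative {0,1,2,3,7}
Reachable = {0,1,2,3,7}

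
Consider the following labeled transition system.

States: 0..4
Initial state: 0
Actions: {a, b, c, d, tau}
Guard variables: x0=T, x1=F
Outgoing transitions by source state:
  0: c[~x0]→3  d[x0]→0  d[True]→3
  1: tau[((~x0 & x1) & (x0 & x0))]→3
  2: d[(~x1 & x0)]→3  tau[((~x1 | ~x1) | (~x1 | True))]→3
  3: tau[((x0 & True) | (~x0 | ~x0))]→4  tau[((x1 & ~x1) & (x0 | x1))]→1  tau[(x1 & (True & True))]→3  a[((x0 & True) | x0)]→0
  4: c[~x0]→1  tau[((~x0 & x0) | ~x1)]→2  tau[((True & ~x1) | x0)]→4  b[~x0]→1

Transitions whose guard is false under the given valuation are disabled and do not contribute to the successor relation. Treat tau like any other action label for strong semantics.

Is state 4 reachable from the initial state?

Answer: REACHABLE

Analysis:
After dropping false guards: 8 live edges.
Layer 0: {0}
Layer 1: {3}  cumulative {0,3}
Layer 2: {4}  cumulative {0,3,4}
Layer 3: {2}  cumulative {0,2,3,4}
R = {0,2,3,4}
trace reaching 4: d·tau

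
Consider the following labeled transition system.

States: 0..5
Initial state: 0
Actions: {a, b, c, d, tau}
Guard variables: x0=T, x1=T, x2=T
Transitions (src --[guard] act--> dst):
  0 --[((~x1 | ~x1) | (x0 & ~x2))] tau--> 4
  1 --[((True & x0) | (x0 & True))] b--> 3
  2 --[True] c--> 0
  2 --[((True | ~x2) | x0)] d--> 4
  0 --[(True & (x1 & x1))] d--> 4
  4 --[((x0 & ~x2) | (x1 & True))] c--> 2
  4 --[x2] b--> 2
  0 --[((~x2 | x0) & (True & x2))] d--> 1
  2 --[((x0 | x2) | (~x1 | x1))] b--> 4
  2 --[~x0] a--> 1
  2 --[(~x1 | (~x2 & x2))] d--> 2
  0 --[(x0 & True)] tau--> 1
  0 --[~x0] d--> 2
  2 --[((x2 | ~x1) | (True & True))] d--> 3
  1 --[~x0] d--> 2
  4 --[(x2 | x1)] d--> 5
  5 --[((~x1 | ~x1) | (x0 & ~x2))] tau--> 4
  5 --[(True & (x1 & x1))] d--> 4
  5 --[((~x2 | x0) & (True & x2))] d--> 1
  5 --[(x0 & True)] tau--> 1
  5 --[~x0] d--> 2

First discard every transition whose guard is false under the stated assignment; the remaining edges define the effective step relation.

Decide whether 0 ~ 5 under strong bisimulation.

Compute ~ classes (split until stable):
  π0 = {{0,1,2,3,4,5}}
  π1 = {{0,5},{1},{2,4},{3}}
  π2 = {{0,5},{1},{2},{3},{4}}
stable after 3 split(s): 5 block(s)
class of 0: {0,5}; class of 5: {0,5}

Answer: BISIMILAR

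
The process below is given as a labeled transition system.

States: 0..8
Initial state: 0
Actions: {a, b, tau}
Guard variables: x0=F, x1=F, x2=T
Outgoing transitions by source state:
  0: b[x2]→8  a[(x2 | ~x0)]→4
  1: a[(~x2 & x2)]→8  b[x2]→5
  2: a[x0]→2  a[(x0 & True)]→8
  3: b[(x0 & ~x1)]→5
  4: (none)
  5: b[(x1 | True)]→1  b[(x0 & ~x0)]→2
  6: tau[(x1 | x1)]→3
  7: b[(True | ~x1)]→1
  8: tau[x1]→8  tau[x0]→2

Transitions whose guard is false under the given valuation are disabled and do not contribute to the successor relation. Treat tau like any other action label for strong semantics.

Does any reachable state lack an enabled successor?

Answer: DEADLOCK at state 4

Working:
Reach set: {0,4,8}
  0: a→4  b→8  [2 exit(s)]
  4: ∅  [STUCK]
  8: ∅  [STUCK]
witness 4: a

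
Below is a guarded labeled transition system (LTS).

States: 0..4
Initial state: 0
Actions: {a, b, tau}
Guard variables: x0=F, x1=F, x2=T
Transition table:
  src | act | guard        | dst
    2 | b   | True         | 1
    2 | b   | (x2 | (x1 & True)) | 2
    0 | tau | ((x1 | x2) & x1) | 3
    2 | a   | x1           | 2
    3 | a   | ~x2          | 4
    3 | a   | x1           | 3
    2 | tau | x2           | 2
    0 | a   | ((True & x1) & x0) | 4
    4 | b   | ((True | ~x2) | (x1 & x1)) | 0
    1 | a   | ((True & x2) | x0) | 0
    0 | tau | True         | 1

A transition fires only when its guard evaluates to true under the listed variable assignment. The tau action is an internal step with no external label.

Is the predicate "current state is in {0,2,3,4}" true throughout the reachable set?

Safe = {0,2,3,4}
Reachable = {0,1}
  0: ok
  1: outside
reach 1 via tau — violates

Answer: INVARIANT VIOLATED at state 1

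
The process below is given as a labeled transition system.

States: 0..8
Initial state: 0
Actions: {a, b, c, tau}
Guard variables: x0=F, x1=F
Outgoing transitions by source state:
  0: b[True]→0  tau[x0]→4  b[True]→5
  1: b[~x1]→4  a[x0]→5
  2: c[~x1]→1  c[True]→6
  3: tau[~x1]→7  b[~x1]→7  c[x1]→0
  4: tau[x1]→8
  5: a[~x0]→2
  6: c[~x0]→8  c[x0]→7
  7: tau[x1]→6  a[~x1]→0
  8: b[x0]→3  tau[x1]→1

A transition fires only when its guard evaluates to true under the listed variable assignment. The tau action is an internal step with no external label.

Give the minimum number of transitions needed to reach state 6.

Answer: 3

Working:
Breadth-first toward 6:
  L0 = {0}
  L1 = {5}
  L2 = {2}
  L3 = {1,6}
depth(6)=3, e.g. b·a·c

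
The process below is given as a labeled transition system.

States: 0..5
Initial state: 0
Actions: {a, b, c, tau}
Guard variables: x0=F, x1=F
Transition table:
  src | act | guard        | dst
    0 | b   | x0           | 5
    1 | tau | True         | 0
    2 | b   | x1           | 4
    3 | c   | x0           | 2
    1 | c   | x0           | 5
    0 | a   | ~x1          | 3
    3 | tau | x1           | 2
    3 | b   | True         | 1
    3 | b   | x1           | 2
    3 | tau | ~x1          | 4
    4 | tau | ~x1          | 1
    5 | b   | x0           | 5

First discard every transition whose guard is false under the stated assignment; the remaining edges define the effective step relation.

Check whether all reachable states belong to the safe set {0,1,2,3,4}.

Answer: INVARIANT HOLDS

Analysis:
Inv-set: {0,1,2,3,4}
Reach set: {0,1,3,4}
  0: safe
  1: safe
  3: safe
  4: safe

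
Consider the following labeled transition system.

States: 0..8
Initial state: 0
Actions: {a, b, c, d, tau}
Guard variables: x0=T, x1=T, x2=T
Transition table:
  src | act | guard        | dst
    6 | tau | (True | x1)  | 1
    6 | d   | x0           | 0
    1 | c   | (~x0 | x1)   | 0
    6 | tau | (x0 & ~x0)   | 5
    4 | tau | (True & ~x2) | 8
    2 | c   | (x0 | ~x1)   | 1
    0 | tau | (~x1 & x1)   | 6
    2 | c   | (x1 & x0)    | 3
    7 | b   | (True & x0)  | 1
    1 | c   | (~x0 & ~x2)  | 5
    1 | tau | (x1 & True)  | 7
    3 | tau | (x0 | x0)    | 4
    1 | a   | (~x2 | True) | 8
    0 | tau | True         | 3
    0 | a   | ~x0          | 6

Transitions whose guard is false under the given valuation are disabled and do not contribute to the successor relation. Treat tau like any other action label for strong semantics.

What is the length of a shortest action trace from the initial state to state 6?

Layered search for 6:
  Layer 0: {0}
  Layer 1: {3}
  Layer 2: {4}
6 never appears.

Answer: UNREACHABLE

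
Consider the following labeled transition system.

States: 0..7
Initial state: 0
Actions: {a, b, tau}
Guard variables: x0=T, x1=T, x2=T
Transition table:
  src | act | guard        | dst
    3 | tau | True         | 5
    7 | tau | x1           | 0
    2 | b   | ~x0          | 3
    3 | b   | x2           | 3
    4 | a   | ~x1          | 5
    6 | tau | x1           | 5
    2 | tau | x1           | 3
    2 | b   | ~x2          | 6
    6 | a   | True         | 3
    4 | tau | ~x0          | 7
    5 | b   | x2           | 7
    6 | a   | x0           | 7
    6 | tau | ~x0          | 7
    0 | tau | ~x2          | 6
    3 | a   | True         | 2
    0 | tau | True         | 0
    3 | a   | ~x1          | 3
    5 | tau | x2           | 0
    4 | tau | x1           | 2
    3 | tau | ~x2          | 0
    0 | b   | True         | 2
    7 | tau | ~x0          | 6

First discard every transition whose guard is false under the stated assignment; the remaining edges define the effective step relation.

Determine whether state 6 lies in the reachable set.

After dropping false guards: 13 live edges.
Layer 0: {0}
Layer 1: {2}  total {0,2}
Layer 2: {3}  total {0,2,3}
Layer 3: {5}  total {0,2,3,5}
Layer 4: {7}  total {0,2,3,5,7}
R = {0,2,3,5,7}

Answer: UNREACHABLE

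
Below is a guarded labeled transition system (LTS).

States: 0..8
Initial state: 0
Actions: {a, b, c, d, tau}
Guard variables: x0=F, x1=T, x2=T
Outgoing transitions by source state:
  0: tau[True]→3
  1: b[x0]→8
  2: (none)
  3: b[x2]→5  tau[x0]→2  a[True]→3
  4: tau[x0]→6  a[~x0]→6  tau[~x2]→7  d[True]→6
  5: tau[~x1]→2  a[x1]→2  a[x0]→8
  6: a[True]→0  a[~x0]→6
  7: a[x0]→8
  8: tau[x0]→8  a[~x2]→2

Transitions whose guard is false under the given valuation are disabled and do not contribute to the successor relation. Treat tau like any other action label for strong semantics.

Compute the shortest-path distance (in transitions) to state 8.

Answer: UNREACHABLE

Working:
BFS to 8:
  Layer 0: {0}
  Layer 1: {3}
  Layer 2: {5}
  Layer 3: {2}
8 never appears.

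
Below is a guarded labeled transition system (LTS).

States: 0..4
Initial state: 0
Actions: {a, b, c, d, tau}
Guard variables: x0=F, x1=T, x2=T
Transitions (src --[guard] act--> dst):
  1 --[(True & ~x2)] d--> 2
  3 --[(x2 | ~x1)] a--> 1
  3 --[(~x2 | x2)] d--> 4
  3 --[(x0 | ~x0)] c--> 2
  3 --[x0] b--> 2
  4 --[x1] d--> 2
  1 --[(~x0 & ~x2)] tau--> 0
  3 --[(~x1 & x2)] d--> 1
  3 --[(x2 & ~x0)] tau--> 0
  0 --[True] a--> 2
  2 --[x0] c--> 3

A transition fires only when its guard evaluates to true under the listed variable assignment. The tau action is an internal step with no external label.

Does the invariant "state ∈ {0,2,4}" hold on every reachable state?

Allowed set {0,2,4}
Reach set: {0,2}
  0: ok
  2: ok

Answer: INVARIANT HOLDS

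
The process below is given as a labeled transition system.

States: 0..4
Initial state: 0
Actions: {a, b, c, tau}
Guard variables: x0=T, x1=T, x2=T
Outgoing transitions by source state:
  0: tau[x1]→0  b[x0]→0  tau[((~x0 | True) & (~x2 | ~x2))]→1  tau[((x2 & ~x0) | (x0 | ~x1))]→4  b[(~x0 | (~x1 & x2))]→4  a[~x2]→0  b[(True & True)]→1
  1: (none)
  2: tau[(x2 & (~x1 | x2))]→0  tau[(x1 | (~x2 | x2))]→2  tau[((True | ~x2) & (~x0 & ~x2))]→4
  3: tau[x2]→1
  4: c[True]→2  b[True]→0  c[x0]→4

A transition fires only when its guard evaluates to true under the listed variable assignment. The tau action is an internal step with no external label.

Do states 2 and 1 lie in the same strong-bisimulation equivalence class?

Answer: NOT BISIMILAR

Analysis:
Bisimulation quotient by refinement:
  P[0] = {{0,1,2,3,4}}
  P[1] = {{0},{1},{2,3},{4}}
  P[2] = {{0},{1},{2},{3},{4}}
Fixed point at round 3; 5 class(es).
[2]={2}  [1]={1}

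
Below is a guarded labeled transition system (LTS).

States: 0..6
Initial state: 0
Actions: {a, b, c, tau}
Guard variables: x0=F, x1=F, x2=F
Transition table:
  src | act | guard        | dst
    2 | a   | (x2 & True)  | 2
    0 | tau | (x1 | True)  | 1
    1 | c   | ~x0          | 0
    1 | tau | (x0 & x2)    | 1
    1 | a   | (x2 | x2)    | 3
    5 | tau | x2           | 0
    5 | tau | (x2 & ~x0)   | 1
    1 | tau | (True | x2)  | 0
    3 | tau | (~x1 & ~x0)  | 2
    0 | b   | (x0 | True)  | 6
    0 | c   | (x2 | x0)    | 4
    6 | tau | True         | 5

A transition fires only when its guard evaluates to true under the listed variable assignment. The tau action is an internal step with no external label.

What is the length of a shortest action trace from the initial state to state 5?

Layered search for 5:
  depth 0: {0}
  depth 1: {1,6}
  depth 2: {5}
depth(5)=2, e.g. b·tau

Answer: 2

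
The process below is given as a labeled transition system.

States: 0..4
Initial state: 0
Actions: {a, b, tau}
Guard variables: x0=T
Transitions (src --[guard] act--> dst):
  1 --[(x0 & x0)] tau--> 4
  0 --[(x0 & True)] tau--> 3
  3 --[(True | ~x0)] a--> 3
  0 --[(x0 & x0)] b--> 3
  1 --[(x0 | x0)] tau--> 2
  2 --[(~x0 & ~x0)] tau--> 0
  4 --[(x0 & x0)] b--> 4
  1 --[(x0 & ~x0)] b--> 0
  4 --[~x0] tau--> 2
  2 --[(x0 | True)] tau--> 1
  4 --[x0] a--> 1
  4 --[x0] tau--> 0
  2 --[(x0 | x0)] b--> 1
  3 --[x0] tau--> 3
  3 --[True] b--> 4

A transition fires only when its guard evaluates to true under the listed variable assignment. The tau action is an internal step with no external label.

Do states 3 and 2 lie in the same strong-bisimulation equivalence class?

Bisimulation quotient by refinement:
  P[0] = {{0,1,2,3,4}}
  P[1] = {{0,2},{1},{3,4}}
  P[2] = {{0},{1},{2},{3},{4}}
Fixed point at round 3; 5 class(es).
[3]={3}  [2]={2}

Answer: NOT BISIMILAR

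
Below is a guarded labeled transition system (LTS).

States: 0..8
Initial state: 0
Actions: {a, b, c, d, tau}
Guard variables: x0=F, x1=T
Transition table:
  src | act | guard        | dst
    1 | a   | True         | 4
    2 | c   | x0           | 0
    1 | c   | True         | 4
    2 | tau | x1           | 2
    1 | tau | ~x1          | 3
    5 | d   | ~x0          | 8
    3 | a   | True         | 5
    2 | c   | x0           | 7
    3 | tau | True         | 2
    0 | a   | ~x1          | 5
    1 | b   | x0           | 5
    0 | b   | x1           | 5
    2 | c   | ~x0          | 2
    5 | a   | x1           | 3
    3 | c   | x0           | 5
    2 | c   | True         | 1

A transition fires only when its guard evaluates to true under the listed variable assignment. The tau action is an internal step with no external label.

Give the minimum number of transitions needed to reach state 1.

Layered search for 1:
  L0 = {0}
  L1 = {5}
  L2 = {3,8}
  L3 = {2}
  L4 = {1}
1 enters at depth 4; path b·a·tau·c

Answer: 4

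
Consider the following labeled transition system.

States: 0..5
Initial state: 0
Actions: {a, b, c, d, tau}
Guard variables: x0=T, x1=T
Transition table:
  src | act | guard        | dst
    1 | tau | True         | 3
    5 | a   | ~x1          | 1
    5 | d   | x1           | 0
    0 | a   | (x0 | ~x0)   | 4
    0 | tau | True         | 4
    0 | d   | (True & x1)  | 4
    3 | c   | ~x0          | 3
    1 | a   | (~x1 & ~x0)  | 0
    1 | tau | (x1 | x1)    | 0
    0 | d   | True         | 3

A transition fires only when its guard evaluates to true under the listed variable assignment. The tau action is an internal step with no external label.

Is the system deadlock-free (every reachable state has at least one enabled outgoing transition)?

Answer: DEADLOCK at state 3

Working:
Reach set: {0,3,4}
  0: a→4  d→3  d→4  tau→4  [4 out]
  3: ∅  [deadlock]
  4: ∅  [deadlock]
witness 3: d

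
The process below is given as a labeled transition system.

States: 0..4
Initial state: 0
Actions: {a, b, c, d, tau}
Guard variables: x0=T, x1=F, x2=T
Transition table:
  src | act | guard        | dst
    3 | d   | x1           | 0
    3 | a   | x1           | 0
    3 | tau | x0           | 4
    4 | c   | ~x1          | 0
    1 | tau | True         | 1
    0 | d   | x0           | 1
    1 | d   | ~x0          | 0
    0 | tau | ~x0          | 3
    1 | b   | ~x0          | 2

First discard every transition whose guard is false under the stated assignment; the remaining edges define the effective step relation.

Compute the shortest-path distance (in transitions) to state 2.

Layered search for 2:
  depth 0: {0}
  depth 1: {1}
2 never appears.

Answer: UNREACHABLE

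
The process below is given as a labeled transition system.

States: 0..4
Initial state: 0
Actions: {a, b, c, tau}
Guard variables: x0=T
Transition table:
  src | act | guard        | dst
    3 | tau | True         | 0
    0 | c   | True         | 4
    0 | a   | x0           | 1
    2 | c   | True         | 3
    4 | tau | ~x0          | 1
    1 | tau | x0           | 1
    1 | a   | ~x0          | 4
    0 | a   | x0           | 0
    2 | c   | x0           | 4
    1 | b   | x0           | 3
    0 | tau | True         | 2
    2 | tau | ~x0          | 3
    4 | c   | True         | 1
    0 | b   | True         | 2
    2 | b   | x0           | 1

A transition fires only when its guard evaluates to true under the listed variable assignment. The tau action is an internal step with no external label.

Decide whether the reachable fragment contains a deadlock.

Reachable = {0,1,2,3,4}
  0: a→0  a→1  b→2  c→4  tau→2  [deg 5]
  1: b→3  tau→1  [deg 2]
  2: b→1  c→3  c→4  [deg 3]
  3: tau→0  [deg 1]
  4: c→1  [deg 1]

Answer: DEADLOCK-FREE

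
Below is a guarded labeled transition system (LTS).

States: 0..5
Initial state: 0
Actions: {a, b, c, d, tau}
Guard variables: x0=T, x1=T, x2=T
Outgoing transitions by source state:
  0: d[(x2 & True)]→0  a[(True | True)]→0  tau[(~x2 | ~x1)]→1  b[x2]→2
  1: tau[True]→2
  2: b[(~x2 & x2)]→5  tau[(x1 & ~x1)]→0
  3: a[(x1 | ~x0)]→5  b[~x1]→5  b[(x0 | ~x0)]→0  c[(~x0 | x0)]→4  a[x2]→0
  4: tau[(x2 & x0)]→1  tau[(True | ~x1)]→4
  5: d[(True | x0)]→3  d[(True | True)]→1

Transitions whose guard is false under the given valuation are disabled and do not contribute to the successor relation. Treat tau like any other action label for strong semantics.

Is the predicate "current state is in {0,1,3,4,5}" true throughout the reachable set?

Inv-set: {0,1,3,4,5}
Reachable = {0,2}
  0: ✓
  2: ✗ unsafe
reach 2 via b — violates

Answer: INVARIANT VIOLATED at state 2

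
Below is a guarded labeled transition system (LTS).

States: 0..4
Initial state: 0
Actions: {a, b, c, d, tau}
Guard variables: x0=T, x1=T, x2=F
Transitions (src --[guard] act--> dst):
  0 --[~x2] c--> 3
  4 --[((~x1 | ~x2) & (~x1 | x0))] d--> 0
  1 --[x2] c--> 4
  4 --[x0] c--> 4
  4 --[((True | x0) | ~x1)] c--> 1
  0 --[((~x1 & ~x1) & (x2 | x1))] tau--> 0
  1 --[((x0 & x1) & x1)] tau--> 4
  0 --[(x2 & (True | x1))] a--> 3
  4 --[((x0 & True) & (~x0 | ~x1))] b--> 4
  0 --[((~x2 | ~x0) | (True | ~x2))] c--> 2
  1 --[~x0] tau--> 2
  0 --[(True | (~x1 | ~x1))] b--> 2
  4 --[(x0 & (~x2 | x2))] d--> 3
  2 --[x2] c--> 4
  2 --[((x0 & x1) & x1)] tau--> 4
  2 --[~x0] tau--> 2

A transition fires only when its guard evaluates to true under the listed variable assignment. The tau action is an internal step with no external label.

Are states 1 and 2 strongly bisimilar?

Answer: BISIMILAR

Analysis:
Refine partition for ~:
  P[0] = {{0,1,2,3,4}}
  P[1] = {{0},{1,2},{3},{4}}
Fixed point at round 2; 4 class(es).
class of 1: {1,2}; class of 2: {1,2}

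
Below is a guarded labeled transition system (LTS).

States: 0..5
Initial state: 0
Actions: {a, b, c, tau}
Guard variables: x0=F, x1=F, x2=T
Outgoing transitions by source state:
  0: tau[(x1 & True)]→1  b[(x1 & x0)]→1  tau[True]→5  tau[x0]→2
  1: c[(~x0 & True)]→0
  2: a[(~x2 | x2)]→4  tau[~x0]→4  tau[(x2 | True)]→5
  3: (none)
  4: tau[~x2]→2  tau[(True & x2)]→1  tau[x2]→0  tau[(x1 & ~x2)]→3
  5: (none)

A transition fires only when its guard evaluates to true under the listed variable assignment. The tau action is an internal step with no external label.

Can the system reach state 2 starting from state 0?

After dropping false guards: 7 live edges.
Layer 0: {0}
Layer 1: {5}  cumulative {0,5}
Reach set: {0,5}

Answer: UNREACHABLE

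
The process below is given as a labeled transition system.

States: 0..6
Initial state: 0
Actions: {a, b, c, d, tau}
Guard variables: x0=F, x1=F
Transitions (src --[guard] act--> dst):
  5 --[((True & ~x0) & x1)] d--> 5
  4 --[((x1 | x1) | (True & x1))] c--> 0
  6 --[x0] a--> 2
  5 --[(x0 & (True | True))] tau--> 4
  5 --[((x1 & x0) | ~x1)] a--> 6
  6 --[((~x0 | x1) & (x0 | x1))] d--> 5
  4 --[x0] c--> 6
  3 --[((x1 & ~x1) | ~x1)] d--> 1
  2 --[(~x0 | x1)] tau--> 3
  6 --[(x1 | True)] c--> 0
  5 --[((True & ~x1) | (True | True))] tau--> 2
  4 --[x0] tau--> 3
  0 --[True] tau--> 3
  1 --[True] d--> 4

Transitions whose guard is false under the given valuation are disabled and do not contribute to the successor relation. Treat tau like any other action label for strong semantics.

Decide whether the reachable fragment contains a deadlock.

Answer: DEADLOCK at state 4

Trace:
Reach set: {0,1,3,4}
  0: tau→3  [1 exit(s)]
  1: d→4  [1 exit(s)]
  3: d→1  [1 exit(s)]
  4: ∅  [STUCK]
Path to 4: tau·d·d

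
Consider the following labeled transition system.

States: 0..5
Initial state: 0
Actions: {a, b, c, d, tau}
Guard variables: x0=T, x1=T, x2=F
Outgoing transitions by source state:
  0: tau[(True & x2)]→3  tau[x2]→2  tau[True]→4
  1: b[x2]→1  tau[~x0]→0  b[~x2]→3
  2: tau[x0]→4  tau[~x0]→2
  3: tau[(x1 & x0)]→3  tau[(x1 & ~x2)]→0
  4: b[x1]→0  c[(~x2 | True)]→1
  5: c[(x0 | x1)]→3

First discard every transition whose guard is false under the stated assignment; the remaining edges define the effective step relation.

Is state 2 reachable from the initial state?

Guard filter leaves 8 enabled edge(s).
Layer 0: {0}
Layer 1: {4}  total {0,4}
Layer 2: {1}  total {0,1,4}
Layer 3: {3}  total {0,1,3,4}
Reach set: {0,1,3,4}

Answer: UNREACHABLE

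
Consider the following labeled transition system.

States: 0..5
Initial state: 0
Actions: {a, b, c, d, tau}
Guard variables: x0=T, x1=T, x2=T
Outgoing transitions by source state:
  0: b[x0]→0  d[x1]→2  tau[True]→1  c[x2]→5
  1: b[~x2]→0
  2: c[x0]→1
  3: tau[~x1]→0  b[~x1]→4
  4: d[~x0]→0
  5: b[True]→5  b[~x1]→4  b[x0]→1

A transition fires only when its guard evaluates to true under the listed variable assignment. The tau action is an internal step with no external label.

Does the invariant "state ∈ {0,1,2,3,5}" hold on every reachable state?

Answer: INVARIANT HOLDS

Working:
Inv-set: {0,1,2,3,5}
Reachable = {0,1,2,5}
  0: ✓
  1: ✓
  2: ✓
  5: ✓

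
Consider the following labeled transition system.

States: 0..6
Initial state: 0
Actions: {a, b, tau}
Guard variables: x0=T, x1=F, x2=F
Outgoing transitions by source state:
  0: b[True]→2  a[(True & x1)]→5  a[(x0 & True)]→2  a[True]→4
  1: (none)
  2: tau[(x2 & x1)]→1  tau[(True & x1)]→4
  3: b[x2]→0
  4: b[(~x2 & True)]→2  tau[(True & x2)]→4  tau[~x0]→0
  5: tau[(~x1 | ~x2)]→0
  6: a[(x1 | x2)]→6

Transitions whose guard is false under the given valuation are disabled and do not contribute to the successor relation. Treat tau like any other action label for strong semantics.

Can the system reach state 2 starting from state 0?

Guard filter leaves 5 enabled edge(s).
depth 0: {0}
depth 1: {2,4}  cumulative {0,2,4}
Reach set: {0,2,4}
Path to 2: b

Answer: REACHABLE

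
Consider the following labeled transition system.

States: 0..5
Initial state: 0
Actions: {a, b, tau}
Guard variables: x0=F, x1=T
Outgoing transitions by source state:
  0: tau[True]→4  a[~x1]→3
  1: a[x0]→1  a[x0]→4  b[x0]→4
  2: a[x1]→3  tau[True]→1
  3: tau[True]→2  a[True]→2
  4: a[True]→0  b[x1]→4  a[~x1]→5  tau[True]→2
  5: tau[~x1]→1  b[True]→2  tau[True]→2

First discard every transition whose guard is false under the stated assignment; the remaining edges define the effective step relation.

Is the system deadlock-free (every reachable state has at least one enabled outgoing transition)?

Answer: DEADLOCK at state 1

Analysis:
Reach set: {0,1,2,3,4}
  0: tau→4  [deg 1]
  1: ∅  [STUCK]
  2: a→3  tau→1  [deg 2]
  3: a→2  tau→2  [deg 2]
  4: a→0  b→4  tau→2  [deg 3]
witness 1: tau·tau·tau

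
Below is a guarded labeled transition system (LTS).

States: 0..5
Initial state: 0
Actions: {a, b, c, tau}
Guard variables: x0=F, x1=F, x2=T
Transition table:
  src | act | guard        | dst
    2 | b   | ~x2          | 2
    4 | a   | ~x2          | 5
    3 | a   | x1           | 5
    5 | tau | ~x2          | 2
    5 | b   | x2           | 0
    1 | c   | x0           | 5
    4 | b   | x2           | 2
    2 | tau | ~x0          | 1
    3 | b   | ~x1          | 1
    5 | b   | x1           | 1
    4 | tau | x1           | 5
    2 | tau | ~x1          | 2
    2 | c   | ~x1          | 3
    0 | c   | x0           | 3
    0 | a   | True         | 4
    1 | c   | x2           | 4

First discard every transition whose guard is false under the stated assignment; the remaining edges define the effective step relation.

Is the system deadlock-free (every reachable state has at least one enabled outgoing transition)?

R = {0,1,2,3,4}
  0: a→4  [deg 1]
  1: c→4  [deg 1]
  2: c→3  tau→1  tau→2  [deg 3]
  3: b→1  [deg 1]
  4: b→2  [deg 1]

Answer: DEADLOCK-FREE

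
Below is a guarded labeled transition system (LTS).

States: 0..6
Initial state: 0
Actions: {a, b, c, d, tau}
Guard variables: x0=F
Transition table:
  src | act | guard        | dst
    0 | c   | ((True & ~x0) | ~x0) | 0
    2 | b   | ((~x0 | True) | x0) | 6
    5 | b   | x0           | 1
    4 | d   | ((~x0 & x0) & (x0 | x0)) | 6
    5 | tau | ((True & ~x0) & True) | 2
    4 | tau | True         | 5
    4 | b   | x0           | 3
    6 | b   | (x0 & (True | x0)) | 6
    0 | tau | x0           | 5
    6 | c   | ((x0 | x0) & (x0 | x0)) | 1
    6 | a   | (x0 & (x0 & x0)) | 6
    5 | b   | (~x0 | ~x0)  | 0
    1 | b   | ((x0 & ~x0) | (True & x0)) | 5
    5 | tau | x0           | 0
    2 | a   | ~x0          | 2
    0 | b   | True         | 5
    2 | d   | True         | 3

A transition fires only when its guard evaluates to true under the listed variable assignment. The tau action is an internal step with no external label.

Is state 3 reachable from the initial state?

Answer: REACHABLE

Working:
8 transition(s) survive guard evaluation.
L0 = {0}
L1 = {5}  total {0,5}
L2 = {2}  total {0,2,5}
L3 = {3,6}  total {0,2,3,5,6}
Reach set: {0,2,3,5,6}
witness 3: b·tau·d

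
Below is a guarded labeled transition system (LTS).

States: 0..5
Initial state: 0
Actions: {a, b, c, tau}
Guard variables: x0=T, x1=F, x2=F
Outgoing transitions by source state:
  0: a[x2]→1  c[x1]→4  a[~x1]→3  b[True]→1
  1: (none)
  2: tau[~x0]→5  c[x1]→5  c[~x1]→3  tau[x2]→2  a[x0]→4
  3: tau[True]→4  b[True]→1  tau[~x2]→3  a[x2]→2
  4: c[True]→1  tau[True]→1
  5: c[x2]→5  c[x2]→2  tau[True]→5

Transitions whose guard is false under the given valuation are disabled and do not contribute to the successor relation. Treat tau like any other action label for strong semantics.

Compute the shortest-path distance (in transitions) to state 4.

Answer: 2

Analysis:
BFS to 4:
  L0 = {0}
  L1 = {1,3}
  L2 = {4}
first hit 4 at d=2 via a·tau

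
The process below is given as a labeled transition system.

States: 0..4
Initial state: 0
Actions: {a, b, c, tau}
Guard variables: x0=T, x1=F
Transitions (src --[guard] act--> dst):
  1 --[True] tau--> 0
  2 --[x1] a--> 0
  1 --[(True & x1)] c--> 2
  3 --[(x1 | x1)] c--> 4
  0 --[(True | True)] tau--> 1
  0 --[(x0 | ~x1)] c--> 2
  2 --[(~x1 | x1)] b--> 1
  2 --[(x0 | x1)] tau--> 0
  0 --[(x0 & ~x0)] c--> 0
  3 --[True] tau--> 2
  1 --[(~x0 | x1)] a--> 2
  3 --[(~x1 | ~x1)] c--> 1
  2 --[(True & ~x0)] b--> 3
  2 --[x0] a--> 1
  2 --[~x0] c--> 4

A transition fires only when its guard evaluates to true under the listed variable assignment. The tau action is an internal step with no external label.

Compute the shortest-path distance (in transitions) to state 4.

Layered search for 4:
  depth 0: {0}
  depth 1: {1,2}
4 never appears.

Answer: UNREACHABLE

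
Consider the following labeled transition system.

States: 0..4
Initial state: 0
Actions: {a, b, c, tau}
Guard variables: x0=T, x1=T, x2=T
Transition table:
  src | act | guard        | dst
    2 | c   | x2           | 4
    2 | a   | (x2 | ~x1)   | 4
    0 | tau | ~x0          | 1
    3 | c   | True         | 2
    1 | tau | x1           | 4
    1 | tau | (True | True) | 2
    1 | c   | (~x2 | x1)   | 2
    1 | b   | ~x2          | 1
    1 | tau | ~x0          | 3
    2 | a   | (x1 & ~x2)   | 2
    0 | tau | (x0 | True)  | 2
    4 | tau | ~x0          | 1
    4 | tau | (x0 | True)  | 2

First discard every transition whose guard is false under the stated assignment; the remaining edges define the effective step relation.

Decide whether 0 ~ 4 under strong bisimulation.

Answer: BISIMILAR

Trace:
Compute ~ classes (split until stable):
  P[0] = {{0,1,2,3,4}}
  P[1] = {{0,4},{1},{2},{3}}
stable after 2 split(s): 4 block(s)
class of 0: {0,4}; class of 4: {0,4}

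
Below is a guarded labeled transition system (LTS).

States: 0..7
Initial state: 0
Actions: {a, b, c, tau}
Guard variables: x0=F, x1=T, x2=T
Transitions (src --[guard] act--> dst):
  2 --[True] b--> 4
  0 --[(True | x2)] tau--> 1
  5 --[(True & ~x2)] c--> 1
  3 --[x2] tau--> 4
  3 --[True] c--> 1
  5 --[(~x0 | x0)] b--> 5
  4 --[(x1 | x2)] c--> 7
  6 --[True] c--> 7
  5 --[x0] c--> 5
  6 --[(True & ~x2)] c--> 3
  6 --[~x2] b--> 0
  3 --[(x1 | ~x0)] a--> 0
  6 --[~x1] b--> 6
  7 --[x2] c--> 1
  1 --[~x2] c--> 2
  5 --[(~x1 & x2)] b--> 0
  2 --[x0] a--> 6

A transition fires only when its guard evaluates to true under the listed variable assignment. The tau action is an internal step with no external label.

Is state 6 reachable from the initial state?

After dropping false guards: 9 live edges.
depth 0: {0}
depth 1: {1}  now seen {0,1}
R = {0,1}

Answer: UNREACHABLE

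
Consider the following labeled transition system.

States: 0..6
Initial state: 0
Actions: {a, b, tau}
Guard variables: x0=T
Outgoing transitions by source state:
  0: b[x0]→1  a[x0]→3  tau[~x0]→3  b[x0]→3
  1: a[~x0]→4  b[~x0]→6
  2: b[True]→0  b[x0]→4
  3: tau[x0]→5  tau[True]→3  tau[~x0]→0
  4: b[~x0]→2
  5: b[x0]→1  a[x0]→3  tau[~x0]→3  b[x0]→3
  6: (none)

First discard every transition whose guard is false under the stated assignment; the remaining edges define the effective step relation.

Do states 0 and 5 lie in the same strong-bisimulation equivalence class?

Answer: BISIMILAR

Working:
Refine partition for ~:
  round 0: {{0,1,2,3,4,5,6}}
  round 1: {{0,5},{1,4,6},{2},{3}}
Fixed point at round 2; 4 class(es).
[0]={0,5}  [5]={0,5}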